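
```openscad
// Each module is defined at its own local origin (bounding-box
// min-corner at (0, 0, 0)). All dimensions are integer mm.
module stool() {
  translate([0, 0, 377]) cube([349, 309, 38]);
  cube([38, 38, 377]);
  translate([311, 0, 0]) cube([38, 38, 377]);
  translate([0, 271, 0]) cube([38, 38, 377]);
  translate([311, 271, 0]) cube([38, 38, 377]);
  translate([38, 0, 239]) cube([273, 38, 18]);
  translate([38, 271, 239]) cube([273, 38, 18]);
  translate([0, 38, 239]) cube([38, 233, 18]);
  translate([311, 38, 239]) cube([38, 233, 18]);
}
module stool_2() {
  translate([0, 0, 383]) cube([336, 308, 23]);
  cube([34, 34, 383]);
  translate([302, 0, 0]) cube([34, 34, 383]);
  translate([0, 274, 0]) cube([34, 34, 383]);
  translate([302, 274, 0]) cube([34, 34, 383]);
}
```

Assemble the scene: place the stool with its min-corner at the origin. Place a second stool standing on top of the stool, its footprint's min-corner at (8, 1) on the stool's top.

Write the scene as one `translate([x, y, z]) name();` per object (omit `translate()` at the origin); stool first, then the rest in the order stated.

stool();
translate([8, 1, 415]) stool_2();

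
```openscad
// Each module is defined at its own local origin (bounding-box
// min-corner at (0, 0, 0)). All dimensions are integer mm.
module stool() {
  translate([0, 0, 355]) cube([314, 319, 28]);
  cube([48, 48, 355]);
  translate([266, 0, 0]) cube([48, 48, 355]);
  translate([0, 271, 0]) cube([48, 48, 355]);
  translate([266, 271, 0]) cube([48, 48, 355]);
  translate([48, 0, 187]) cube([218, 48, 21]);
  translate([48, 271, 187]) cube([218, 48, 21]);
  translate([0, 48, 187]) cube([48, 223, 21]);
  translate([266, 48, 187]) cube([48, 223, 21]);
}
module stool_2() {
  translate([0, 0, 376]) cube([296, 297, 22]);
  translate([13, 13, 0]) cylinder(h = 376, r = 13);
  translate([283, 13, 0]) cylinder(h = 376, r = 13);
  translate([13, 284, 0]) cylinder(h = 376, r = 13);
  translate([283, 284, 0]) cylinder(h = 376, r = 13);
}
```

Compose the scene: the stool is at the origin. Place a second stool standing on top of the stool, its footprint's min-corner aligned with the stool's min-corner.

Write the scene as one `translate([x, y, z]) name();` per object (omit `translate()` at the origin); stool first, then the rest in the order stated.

stool();
translate([0, 0, 383]) stool_2();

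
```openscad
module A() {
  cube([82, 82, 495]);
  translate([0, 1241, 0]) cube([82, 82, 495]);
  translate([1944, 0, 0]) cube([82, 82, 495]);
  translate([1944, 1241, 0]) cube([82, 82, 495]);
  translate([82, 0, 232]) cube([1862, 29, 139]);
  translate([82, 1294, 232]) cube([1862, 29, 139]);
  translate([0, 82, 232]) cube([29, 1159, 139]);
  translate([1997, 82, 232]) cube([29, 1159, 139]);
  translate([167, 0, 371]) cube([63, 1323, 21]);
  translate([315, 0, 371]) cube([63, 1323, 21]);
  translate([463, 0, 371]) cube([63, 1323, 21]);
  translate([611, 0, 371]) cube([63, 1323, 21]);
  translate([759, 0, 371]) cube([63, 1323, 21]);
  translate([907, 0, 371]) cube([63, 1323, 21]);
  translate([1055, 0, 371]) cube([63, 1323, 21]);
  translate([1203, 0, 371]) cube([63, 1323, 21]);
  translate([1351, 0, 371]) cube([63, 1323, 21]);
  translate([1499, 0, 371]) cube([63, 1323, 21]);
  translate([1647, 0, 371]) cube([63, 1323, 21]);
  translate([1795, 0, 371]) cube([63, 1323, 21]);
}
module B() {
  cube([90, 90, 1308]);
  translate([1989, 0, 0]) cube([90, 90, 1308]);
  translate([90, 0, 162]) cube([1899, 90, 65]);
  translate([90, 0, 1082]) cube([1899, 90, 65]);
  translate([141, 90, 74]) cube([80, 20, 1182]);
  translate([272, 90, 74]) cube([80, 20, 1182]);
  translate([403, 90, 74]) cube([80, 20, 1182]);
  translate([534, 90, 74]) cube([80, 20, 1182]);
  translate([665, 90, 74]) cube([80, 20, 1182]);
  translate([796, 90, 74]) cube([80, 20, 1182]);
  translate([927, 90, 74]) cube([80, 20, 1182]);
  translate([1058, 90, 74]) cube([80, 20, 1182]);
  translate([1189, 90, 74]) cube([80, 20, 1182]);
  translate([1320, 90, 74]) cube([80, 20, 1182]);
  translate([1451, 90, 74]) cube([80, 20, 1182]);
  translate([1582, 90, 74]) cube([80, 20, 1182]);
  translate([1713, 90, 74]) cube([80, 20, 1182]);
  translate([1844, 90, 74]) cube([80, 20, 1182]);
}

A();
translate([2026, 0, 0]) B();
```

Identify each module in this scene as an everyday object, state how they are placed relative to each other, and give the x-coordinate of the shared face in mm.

The bed frame's +x face and the fence section's −x face are both at x = 2026 mm.

A is a bed frame. B is a fence section. The fence section is against the bed frame's +x side, with their −y faces flush. The x-coordinate of the shared face is 2026 mm.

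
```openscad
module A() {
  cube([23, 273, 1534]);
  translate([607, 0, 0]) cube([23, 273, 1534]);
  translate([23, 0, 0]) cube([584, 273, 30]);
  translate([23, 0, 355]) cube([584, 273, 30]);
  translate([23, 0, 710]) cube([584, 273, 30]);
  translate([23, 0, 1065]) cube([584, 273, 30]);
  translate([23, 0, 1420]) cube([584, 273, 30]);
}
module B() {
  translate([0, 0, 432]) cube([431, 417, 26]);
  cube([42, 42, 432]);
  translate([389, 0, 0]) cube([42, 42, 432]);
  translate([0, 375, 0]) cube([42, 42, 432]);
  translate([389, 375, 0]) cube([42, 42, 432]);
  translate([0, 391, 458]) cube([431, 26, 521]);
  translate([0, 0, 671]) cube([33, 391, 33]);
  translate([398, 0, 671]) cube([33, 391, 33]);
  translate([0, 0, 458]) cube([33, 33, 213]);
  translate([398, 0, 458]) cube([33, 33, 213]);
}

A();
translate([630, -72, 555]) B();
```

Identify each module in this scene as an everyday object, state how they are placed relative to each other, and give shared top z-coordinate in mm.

Both tops at z = 1534 mm.

A is a bookshelf. B is a chair. The chair is beside the bookshelf with their tops flush at z = 1534. The shared top z-coordinate is 1534 mm.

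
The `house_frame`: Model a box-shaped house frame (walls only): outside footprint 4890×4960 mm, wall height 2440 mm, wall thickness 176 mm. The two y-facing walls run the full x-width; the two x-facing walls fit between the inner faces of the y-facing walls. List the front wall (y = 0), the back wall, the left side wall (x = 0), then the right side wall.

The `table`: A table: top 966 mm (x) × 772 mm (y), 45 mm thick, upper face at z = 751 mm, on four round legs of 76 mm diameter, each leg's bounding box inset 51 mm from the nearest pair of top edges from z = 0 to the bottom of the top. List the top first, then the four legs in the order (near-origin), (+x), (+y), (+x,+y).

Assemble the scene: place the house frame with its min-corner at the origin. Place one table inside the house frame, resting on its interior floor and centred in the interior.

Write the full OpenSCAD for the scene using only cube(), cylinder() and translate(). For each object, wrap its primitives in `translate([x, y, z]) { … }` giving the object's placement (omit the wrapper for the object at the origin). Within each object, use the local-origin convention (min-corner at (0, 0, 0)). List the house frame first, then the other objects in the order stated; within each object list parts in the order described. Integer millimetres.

cube([4890, 176, 2440]);
translate([0, 4784, 0]) cube([4890, 176, 2440]);
translate([0, 176, 0]) cube([176, 4608, 2440]);
translate([4714, 176, 0]) cube([176, 4608, 2440]);
translate([1962, 2094, 0]) {
  translate([0, 0, 706]) cube([966, 772, 45]);
  translate([89, 89, 0]) cylinder(h = 706, r = 38);
  translate([877, 89, 0]) cylinder(h = 706, r = 38);
  translate([89, 683, 0]) cylinder(h = 706, r = 38);
  translate([877, 683, 0]) cylinder(h = 706, r = 38);
}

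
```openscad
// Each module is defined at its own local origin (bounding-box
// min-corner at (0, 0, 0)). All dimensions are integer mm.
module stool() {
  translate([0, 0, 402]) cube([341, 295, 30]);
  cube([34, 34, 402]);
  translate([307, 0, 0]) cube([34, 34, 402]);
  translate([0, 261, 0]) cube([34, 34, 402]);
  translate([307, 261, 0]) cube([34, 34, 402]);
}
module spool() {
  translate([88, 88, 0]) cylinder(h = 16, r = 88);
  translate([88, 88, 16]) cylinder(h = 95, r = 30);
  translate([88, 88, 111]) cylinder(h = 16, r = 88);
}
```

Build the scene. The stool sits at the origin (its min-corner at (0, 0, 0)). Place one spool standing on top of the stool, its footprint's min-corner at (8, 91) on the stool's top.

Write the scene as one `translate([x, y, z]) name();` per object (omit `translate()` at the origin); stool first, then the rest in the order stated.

stool();
translate([8, 91, 432]) spool();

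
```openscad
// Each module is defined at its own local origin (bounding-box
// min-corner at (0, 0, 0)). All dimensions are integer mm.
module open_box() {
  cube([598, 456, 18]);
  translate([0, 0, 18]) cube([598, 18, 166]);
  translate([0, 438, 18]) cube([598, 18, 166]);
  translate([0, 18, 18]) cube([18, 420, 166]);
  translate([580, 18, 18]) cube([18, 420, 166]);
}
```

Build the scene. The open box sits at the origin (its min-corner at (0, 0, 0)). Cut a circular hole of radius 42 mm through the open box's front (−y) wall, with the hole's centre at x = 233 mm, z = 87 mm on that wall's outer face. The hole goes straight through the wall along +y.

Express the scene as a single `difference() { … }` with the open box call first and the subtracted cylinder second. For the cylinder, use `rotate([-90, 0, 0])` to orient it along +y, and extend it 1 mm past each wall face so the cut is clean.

difference() {
  open_box();
  translate([233, -1, 87]) rotate([-90, 0, 0]) cylinder(h = 20, r = 42);
}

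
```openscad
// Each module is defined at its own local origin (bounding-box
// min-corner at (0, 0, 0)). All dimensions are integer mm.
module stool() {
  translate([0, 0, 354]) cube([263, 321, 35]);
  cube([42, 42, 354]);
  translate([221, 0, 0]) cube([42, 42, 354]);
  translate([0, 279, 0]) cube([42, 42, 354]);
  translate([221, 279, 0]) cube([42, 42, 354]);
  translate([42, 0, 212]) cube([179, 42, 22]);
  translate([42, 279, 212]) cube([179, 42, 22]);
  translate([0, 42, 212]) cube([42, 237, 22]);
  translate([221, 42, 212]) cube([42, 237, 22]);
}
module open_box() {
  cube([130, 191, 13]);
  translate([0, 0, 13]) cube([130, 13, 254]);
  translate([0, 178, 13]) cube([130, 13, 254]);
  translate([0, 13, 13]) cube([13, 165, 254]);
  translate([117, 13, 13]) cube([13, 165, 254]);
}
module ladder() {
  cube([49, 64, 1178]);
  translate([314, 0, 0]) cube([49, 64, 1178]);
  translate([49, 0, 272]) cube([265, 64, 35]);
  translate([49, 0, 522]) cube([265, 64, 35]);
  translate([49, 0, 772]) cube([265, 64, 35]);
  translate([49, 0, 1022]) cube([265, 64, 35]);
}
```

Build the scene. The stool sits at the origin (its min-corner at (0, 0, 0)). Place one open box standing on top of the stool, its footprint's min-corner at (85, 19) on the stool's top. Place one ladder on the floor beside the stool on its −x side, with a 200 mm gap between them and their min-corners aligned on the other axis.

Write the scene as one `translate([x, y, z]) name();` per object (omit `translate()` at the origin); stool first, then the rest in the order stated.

stool();
translate([85, 19, 389]) open_box();
translate([-563, 0, 0]) ladder();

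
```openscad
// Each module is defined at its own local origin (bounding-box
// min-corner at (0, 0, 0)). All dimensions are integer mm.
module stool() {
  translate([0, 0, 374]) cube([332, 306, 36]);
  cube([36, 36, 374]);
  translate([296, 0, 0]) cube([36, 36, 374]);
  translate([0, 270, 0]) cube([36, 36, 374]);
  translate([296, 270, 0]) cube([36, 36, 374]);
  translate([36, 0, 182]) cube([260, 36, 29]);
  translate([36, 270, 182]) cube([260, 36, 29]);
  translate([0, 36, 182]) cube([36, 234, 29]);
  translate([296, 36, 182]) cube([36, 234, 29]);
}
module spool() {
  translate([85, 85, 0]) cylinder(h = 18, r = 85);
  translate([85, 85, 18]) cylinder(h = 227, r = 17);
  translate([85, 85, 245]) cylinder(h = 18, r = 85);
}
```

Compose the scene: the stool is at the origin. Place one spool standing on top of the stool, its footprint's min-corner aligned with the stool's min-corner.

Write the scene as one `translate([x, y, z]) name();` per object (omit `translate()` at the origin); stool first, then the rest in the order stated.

stool();
translate([0, 0, 410]) spool();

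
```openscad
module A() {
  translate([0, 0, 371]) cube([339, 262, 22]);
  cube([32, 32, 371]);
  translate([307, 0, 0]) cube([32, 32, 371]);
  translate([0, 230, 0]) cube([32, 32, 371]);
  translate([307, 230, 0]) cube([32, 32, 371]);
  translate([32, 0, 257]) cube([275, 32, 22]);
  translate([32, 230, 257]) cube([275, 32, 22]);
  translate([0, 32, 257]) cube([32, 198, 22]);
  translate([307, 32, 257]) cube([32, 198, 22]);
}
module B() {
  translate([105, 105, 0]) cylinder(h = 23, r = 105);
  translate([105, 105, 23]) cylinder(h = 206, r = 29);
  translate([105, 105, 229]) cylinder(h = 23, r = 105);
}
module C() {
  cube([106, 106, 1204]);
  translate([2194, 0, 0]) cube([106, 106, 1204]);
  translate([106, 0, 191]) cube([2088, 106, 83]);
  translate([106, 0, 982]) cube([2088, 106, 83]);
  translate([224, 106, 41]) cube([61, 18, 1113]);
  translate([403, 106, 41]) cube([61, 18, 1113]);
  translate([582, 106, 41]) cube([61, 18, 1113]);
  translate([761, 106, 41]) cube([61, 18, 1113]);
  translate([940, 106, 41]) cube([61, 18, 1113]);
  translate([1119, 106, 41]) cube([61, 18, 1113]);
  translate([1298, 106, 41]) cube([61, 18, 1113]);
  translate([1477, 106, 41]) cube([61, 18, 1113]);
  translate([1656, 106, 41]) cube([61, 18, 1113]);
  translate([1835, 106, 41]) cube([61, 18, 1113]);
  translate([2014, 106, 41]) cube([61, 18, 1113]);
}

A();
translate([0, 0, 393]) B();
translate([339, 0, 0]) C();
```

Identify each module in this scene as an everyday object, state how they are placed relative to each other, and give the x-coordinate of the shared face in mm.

The stool's +x face and the fence section's −x face are both at x = 339 mm.

A is a stool. B is a spool. C is a fence section. The spool is on top of the stool. The fence section is against the stool's +x side, with their −y faces flush. The x-coordinate of the shared face is 339 mm.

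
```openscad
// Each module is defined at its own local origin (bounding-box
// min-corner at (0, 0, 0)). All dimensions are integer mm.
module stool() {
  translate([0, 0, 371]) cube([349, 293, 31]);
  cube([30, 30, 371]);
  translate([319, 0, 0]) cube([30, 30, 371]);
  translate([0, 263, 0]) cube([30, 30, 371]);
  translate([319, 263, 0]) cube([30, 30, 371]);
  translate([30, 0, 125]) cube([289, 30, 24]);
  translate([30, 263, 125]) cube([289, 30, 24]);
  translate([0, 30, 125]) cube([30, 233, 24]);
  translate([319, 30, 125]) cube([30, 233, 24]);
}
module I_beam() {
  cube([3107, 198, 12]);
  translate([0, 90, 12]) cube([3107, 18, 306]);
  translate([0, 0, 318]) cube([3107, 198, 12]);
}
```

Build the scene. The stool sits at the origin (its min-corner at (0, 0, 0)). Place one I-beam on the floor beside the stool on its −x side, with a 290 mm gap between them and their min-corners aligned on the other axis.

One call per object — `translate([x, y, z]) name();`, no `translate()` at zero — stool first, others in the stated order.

stool();
translate([-3397, 0, 0]) I_beam();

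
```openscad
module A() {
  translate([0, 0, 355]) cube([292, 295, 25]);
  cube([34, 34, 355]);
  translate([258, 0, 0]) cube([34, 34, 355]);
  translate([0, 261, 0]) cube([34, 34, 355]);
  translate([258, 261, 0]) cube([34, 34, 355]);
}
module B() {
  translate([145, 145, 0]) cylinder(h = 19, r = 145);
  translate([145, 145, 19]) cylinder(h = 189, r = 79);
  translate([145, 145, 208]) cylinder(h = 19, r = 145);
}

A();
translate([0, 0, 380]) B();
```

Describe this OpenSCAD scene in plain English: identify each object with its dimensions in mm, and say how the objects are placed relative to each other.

A is a four-legged stool. The seat is 292×295 mm, 25 mm thick, top at z = 380 mm. It stands on four square legs, each 34×34 mm in cross-section, from z = 0 to the seat underside, each flush with a corner of the seat.

B is a spool: two coaxial disc flanges of radius 145 mm and thickness 19 mm, joined by a core cylinder of radius 79 mm and height 189 mm. The lower flange rests on z = 0 and the three cylinders share a vertical axis.

The spool is on top of the stool.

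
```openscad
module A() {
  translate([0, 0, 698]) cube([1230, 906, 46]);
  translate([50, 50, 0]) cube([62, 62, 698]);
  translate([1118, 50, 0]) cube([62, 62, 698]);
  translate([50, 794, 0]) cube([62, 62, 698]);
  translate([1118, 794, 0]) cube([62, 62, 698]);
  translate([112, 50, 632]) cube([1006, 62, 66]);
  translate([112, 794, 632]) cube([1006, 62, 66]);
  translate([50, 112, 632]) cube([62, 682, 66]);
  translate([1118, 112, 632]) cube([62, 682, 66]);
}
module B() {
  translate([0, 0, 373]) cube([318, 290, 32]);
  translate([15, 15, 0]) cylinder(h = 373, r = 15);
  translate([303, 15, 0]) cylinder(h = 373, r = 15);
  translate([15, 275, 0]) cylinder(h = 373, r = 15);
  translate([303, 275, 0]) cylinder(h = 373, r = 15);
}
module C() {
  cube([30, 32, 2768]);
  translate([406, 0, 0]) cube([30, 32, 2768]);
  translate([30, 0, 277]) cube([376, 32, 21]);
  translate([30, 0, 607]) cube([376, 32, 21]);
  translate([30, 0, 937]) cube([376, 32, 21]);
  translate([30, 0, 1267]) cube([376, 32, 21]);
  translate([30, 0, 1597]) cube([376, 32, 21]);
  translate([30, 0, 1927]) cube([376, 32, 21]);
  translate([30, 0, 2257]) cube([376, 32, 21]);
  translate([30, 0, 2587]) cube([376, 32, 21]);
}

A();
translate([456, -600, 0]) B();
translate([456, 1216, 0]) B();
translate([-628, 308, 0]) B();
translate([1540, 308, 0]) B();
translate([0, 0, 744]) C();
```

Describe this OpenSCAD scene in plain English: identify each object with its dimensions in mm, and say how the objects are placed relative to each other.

A is a rectangular dining table. The top is 1230×906×46 mm with its upper surface at z = 744 mm. It stands on four 62×62 mm square legs, each inset 50 mm from the nearest pair of top edges, running from the floor to the underside of the top. Four apron rails, 62 mm thick and 66 mm tall, run between adjacent legs with their top edges flush with the underside of the top and their outer faces flush with the legs' outer faces.

B is a simple wooden stool: a rectangular seat 318 mm (x) by 290 mm (y), 32 mm thick, top face at z = 405 mm, on four round legs, each 30 mm in diameter. The legs rest on z = 0, each leg's axis is inset half a diameter from the nearest pair of seat edges (so the leg's bounding box is flush with the corner).

C is a wooden ladder with two side rails of 30×32 mm section and 2768 mm height, set 436 mm apart overall. Between them run 8 rectangular rungs (32 mm deep, 21 mm thick), front faces flush with the rails' −y face. The bottom of the first rung is 277 mm above the floor and each subsequent rung is 330 mm higher than the one below.

Four stools sit around the table at the −y, +y, −x, +x sides. The ladder is on top of the table.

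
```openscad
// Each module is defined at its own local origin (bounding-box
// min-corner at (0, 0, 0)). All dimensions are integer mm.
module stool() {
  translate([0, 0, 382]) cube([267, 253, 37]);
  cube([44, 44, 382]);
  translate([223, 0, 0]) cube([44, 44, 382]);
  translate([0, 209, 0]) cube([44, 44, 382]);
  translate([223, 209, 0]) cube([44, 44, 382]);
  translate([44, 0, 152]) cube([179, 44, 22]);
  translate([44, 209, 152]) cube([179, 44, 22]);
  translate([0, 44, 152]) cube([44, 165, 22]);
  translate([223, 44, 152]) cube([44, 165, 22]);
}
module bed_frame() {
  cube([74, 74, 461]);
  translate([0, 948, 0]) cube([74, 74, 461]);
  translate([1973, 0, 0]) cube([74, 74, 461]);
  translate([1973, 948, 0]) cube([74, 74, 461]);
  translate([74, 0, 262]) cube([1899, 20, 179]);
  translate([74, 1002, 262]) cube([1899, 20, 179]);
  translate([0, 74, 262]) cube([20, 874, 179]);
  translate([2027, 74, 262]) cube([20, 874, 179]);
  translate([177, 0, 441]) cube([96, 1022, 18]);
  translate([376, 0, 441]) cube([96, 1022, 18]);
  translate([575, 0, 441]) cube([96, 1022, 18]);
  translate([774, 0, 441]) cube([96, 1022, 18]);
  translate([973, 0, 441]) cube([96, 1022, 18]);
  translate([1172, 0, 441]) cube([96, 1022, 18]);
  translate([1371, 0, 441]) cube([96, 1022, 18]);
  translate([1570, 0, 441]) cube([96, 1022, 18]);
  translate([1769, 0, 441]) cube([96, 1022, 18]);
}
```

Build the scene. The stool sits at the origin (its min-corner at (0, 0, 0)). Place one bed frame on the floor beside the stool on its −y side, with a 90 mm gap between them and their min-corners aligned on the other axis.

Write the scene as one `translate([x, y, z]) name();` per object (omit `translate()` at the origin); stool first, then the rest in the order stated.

stool();
translate([0, -1112, 0]) bed_frame();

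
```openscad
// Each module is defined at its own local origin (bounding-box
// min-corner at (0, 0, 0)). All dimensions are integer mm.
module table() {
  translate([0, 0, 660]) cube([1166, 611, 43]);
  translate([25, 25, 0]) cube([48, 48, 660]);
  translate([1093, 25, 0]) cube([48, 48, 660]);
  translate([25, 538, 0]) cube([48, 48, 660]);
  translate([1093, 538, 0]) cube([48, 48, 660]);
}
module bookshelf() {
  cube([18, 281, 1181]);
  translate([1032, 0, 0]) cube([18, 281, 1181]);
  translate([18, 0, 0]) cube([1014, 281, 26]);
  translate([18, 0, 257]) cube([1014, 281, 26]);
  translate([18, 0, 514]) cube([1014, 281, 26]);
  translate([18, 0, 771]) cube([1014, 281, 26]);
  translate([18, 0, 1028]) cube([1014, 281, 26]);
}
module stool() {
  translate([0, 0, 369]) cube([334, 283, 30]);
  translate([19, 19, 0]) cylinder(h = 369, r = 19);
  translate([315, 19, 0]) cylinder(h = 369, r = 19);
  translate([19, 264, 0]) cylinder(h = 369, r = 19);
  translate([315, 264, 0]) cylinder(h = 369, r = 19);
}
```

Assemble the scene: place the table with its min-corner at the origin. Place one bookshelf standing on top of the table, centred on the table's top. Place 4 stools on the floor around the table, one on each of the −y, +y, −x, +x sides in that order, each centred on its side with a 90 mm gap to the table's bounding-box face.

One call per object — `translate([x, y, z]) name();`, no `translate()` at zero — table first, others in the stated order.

table();
translate([58, 165, 703]) bookshelf();
translate([416, -373, 0]) stool();
translate([416, 701, 0]) stool();
translate([-424, 164, 0]) stool();
translate([1256, 164, 0]) stool();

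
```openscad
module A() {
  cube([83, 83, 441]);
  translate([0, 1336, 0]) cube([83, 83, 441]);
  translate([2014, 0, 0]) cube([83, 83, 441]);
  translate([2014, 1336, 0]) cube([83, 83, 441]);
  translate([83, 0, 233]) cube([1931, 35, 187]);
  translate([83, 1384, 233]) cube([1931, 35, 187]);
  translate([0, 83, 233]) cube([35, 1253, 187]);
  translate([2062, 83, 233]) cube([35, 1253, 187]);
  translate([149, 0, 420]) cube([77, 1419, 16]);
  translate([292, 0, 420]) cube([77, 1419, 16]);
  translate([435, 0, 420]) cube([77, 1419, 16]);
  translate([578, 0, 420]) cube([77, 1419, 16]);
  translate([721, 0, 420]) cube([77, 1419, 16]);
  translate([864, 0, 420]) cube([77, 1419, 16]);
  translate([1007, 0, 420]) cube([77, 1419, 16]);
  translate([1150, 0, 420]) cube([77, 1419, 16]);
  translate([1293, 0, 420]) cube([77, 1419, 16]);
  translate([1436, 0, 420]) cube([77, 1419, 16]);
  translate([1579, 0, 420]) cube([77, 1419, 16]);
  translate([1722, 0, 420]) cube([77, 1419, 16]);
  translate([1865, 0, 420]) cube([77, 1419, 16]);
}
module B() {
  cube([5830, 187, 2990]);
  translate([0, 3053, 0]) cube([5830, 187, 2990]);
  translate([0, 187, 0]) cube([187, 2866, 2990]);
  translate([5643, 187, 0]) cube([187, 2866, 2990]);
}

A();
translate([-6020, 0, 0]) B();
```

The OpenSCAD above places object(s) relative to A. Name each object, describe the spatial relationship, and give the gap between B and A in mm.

The house frame's nearest face is 190 mm from the bed frame's −x face.

A is a bed frame. B is a house frame. The house frame is on the floor beside the bed frame on its −x side. The gap between the house frame and the bed frame is 190 mm.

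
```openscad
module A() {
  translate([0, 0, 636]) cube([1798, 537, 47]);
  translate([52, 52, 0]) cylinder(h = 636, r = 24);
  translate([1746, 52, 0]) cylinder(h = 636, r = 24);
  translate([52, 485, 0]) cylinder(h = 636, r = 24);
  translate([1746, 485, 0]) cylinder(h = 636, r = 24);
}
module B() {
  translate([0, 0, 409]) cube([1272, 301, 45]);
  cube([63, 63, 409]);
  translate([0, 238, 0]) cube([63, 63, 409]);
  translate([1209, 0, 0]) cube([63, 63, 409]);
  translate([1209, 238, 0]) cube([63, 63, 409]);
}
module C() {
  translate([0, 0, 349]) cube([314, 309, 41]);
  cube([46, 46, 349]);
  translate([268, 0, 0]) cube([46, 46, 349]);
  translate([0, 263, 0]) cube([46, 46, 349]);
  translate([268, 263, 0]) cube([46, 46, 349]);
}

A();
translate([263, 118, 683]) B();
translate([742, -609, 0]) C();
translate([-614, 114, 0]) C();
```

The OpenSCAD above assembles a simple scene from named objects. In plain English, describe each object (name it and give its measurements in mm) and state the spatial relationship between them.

A is a table: top 1798 mm (x) × 537 mm (y), 47 mm thick, upper face at z = 683 mm, on four round legs of 48 mm diameter, each leg's bounding box inset 28 mm from the nearest pair of top edges, running from z = 0 to the bottom of the top.

B is a bench: a 1272×301 mm seat slab, 45 mm thick, top at z = 454 mm, on four 63×63 mm square legs flush with the seat corners and standing on z = 0.

C is a simple wooden stool: a rectangular seat 314 mm (x) by 309 mm (y), 41 mm thick, top face at z = 390 mm, on four square legs, each 46×46 mm in cross-section. The legs rest on z = 0, each flush with a corner of the seat.

The bench is on top of the table, centred. Two stools sit around the table at the −y, −x sides.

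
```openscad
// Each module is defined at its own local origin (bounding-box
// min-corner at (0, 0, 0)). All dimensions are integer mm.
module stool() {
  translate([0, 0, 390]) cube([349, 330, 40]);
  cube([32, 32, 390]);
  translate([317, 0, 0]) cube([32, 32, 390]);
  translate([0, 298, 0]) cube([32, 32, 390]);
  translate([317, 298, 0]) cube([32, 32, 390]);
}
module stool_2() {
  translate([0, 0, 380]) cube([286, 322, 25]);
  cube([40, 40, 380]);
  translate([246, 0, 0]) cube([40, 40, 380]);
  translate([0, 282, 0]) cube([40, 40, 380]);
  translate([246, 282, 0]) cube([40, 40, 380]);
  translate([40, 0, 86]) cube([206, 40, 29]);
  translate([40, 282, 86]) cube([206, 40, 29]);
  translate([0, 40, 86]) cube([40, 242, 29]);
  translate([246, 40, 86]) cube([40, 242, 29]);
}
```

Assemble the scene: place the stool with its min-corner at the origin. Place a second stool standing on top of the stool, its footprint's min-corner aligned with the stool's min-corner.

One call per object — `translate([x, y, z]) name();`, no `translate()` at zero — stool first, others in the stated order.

stool();
translate([0, 0, 430]) stool_2();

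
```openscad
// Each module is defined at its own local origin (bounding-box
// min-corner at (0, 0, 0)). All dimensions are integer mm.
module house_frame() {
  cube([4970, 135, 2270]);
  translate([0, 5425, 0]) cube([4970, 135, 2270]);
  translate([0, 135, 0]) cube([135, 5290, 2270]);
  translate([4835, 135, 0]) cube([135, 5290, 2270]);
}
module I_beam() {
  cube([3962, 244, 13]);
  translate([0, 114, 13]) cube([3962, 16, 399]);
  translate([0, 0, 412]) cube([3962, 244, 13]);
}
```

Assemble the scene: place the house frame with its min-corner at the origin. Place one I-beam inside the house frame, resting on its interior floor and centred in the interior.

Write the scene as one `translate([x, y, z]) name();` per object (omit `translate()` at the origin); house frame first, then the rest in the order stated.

house_frame();
translate([504, 2658, 0]) I_beam();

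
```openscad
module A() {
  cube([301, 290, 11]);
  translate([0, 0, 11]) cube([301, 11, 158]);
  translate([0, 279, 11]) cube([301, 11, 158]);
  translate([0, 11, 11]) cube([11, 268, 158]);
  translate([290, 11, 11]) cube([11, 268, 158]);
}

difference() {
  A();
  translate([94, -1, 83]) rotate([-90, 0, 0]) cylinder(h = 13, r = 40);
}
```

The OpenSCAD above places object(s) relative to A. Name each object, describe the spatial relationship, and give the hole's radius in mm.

A is an open box. The open box has a circular hole through its front wall. The hole's radius is 40 mm.

The subtracted cylinder has r = 40 mm.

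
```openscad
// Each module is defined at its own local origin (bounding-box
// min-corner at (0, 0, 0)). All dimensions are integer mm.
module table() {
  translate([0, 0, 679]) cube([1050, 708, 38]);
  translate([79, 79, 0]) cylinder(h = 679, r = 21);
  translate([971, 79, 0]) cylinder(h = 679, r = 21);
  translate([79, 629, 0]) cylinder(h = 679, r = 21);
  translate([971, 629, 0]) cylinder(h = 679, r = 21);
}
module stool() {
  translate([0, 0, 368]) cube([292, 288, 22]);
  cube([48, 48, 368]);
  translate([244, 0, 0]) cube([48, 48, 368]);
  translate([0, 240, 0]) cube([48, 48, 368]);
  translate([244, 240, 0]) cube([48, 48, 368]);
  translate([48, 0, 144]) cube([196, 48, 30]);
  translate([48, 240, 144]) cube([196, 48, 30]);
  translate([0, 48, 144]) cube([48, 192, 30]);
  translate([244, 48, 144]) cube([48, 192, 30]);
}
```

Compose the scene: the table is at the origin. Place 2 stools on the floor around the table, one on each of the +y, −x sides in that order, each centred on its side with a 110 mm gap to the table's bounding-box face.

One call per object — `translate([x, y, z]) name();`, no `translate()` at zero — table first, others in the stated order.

table();
translate([379, 818, 0]) stool();
translate([-402, 210, 0]) stool();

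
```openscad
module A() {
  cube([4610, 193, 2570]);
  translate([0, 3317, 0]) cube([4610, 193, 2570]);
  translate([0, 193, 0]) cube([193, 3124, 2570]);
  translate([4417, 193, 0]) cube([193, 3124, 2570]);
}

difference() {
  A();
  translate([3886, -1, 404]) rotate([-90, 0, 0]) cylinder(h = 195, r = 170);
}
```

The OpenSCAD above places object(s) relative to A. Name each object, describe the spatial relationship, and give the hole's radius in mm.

A is a house frame. The house frame has a circular hole through its front wall. The hole's radius is 170 mm.

The subtracted cylinder has r = 170 mm.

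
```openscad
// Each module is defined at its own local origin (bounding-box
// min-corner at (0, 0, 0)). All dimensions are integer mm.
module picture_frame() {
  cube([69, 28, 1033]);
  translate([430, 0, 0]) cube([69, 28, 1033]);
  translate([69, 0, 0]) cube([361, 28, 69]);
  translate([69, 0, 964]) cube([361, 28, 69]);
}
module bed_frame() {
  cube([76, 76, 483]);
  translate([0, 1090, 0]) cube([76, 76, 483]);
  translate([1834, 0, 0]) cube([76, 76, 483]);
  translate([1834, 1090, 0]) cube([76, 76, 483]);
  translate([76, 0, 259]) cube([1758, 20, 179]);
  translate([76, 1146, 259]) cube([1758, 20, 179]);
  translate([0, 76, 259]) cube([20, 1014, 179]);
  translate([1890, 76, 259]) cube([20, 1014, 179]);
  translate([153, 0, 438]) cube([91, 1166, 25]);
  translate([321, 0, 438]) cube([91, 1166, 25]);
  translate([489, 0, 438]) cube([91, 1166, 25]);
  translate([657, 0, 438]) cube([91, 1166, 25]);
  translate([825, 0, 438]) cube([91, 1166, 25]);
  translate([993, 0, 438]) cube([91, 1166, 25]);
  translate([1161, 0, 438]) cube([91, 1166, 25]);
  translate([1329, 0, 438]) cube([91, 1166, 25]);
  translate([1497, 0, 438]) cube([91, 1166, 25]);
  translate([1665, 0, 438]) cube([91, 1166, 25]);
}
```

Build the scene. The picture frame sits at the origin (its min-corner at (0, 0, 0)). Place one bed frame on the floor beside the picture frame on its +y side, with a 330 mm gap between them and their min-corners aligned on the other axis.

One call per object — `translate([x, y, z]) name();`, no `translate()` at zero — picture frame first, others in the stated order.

picture_frame();
translate([0, 358, 0]) bed_frame();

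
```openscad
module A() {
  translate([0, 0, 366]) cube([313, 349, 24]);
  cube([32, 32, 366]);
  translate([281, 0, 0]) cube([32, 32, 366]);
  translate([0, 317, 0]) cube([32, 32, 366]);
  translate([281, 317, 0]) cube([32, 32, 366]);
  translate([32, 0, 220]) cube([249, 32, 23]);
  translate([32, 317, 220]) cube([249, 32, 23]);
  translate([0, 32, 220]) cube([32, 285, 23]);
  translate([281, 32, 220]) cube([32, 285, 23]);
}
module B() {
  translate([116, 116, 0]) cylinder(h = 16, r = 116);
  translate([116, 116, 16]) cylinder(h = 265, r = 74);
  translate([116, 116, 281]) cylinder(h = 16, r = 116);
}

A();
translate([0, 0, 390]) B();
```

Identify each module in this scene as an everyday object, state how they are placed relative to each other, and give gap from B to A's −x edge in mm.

A is a stool. B is a spool. The spool is on top of the stool. The gap from the spool to the stool's −x edge is 0 mm.

The spool's min-x is at 0; the stool's min-x is 0; gap = 0 mm.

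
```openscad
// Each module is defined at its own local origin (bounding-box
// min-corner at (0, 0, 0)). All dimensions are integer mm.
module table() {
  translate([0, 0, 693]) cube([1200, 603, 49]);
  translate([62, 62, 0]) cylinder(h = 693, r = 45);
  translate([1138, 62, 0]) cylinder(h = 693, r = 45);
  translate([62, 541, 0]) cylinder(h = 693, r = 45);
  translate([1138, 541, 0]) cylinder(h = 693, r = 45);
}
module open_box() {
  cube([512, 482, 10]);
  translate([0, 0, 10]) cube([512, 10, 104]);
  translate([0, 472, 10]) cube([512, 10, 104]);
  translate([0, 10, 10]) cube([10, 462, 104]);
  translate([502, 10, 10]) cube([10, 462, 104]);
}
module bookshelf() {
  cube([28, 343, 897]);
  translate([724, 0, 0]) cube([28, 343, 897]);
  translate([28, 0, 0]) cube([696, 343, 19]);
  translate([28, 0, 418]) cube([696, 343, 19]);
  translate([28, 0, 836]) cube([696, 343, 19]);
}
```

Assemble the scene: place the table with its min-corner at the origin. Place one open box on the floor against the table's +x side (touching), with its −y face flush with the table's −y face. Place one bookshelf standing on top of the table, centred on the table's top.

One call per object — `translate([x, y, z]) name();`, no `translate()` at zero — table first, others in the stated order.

table();
translate([1200, 0, 0]) open_box();
translate([224, 130, 742]) bookshelf();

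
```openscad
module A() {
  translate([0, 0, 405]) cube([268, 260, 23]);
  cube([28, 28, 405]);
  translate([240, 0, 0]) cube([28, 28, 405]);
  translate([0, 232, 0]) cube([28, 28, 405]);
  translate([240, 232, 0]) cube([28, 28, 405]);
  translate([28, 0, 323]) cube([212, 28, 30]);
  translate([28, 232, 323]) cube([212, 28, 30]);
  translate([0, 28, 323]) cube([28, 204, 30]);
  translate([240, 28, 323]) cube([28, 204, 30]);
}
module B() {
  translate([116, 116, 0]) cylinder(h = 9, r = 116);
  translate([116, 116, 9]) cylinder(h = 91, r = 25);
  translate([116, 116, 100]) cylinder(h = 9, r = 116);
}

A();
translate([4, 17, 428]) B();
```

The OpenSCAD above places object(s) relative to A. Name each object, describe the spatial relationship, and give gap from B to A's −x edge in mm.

A is a stool. B is a spool. The spool is on top of the stool. The gap from the spool to the stool's −x edge is 4 mm.

The spool's min-x is at 4; the stool's min-x is 0; gap = 4 mm.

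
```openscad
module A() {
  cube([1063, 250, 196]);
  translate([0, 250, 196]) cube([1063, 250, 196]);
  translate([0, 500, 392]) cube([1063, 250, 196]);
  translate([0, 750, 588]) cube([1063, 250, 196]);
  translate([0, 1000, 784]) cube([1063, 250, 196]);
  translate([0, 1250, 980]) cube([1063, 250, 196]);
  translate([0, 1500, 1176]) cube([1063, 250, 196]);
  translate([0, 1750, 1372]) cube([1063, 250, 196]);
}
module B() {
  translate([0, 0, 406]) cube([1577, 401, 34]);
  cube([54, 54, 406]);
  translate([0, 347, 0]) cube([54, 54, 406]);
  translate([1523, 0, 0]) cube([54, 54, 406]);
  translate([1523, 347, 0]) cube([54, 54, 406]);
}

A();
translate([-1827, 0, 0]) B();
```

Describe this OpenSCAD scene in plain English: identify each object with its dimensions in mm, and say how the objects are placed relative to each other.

A is a straight staircase of 8 solid steps. Each step is 1063 mm wide (x), 250 mm deep (y, the going) and 196 mm tall (the rise). The first step rests on the floor; each subsequent step sits one going further in +y and one rise higher in +z, directly behind and above the previous step with no overlap.

B is a bench: a 1577×401 mm seat slab, 34 mm thick, top at z = 440 mm, on four 54×54 mm square legs flush with the seat corners and standing on z = 0.

The bench is on the floor beside the staircase on its −x side.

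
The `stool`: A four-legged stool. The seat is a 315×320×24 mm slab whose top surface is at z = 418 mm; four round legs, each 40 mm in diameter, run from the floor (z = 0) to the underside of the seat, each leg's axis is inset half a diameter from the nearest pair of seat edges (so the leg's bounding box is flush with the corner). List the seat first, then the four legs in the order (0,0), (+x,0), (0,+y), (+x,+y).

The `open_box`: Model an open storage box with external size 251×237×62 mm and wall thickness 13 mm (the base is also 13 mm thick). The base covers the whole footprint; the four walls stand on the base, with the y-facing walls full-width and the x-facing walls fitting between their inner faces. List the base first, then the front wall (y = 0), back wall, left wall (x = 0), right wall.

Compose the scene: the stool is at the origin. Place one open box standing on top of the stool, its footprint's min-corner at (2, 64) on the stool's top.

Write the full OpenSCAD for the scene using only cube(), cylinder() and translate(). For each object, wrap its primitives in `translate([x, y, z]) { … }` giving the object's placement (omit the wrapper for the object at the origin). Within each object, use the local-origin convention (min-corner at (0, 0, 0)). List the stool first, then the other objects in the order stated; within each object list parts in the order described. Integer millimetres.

translate([0, 0, 394]) cube([315, 320, 24]);
translate([20, 20, 0]) cylinder(h = 394, r = 20);
translate([295, 20, 0]) cylinder(h = 394, r = 20);
translate([20, 300, 0]) cylinder(h = 394, r = 20);
translate([295, 300, 0]) cylinder(h = 394, r = 20);
translate([2, 64, 418]) {
  cube([251, 237, 13]);
  translate([0, 0, 13]) cube([251, 13, 49]);
  translate([0, 224, 13]) cube([251, 13, 49]);
  translate([0, 13, 13]) cube([13, 211, 49]);
  translate([238, 13, 13]) cube([13, 211, 49]);
}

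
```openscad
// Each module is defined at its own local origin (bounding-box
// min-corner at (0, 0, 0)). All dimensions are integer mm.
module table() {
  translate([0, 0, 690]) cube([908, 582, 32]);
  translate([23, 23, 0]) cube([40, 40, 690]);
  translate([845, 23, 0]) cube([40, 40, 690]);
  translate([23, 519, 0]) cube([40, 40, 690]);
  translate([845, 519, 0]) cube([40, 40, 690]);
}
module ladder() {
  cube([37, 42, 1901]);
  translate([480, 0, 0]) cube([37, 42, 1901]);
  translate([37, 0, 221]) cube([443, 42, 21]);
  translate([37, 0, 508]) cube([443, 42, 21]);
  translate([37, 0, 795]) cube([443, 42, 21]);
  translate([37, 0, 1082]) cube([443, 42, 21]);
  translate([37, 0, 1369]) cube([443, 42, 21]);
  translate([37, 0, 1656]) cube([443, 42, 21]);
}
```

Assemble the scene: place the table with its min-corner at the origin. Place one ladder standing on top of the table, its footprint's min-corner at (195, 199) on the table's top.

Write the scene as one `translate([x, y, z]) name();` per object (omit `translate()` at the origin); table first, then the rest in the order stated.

table();
translate([195, 199, 722]) ladder();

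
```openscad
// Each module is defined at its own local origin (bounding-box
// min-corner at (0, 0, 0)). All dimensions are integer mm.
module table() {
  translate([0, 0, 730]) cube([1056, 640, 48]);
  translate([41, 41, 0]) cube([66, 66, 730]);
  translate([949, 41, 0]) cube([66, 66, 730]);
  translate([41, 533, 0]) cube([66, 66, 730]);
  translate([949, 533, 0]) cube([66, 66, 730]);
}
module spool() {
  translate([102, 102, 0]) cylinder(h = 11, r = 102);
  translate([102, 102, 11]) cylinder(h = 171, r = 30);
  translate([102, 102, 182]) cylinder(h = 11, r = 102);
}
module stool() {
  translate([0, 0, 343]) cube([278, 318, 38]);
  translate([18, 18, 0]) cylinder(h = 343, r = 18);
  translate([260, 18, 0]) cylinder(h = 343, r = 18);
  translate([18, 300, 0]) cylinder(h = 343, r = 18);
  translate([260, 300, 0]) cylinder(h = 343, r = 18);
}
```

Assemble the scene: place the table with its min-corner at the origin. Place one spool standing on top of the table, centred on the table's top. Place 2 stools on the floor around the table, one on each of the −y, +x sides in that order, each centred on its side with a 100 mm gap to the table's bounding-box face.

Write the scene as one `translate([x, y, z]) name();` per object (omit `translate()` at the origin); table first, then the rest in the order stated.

table();
translate([426, 218, 778]) spool();
translate([389, -418, 0]) stool();
translate([1156, 161, 0]) stool();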